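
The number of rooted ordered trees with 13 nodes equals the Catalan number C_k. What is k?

Rooted ordered (plane) trees on m nodes have m−1 edges and are counted by C_{m−1}; m = 13 gives C_12.

12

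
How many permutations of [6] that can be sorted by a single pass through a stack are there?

132

Stack-sortable permutations are exactly the 231-avoiding ones, counted by C_n; here n = 6.
C_6 = C(12,6)/7 = 924/7 = 132.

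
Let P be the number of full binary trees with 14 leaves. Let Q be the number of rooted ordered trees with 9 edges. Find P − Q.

738038

A full binary tree with L leaves has L−1 internal nodes and is counted by C_{L−1}; L = 14 gives C_13. So P = C_13 = 742900.
A rooted plane tree with 9 edges has 10 nodes, and the count is C_9. So Q = C_9 = 4862.
P − Q = 742900 − 4862 = 738038.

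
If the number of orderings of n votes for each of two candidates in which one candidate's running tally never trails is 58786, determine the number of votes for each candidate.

Such ballot sequences with n votes each are counted by C_n; 58786 = C_11.

11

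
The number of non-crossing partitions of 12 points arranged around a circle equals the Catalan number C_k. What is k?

The non-crossing partitions of [12] form a lattice of size C_12.

12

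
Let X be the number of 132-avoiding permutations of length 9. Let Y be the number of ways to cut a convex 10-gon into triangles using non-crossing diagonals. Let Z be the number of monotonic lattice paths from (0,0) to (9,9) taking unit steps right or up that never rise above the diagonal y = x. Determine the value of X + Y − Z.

1430

Permutations of [n] avoiding any single length-3 pattern are counted by C_n; here n = 9. So X = C_9 = 4862.
Triangulations of a convex m-gon are counted by C_{m−2}; with m = 10 this is C_8. So Y = C_8 = 1430.
Monotone paths in an n×n grid that stay weakly below the diagonal are counted by C_n; here n = 9. So Z = C_9 = 4862.
X + Y − Z = 4862 + 1430 − 4862 = 1430.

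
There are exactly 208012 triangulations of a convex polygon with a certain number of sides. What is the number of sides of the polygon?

Triangulations of a convex m-gon are counted by C_{m−2}. The Catalan number equal to 208012 is C_12.
So m − 2 = 12, giving m = 14 sides.

14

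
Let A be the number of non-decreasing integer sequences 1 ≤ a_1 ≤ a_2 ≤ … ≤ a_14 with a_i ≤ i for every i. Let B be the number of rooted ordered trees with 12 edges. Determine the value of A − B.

Weakly increasing sequences with a_i ≤ i biject with Dyck paths of semilength 14, so there are C_14. So A = C_14 = 2674440.
A rooted plane tree with 12 edges has 13 nodes, and the count is C_12. So B = C_12 = 208012.
A − B = 2674440 − 208012 = 2466428.

2466428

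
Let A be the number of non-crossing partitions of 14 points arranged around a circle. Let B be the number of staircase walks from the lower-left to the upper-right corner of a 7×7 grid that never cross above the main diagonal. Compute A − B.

Non-crossing partitions of an n-element set are counted by C_n; here n = 14. So A = C_14 = 2674440.
Sub-diagonal monotone paths from (0,0) to (7,7) biject with Dyck paths of semilength 7, giving C_7. So B = C_7 = 429.
A − B = 2674440 − 429 = 2674011.

2674011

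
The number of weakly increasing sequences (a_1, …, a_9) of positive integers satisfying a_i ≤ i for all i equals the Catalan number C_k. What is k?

9

Weakly increasing sequences with a_i ≤ i biject with Dyck paths of semilength 9, so there are C_9.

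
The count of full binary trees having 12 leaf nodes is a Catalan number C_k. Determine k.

Full binary trees with 12 leaves have 12−1 = 11 internal nodes, so there are C_11 of them.

11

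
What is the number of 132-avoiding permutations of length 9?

Permutations of [n] avoiding any single length-3 pattern are counted by C_n; here n = 9.
C_9 = C(18,9)/10 = 48620/10 = 4862.

4862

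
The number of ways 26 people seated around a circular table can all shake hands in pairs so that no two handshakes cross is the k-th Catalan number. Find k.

With 26 = 2·13 people, non-crossing handshake pairings are non-crossing perfect matchings on a circle, counted by C_13.

13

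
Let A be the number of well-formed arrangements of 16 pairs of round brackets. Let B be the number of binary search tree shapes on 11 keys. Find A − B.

With 16 pairs the number of balanced bracket strings is the Catalan number C_16. So A = C_16 = 35357670.
Binary trees (left/right distinguished) on n nodes are counted by C_n; here n = 11. So B = C_11 = 58786.
A − B = 35357670 − 58786 = 35298884.

35298884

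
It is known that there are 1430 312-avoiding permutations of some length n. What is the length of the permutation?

8

Permutations of [n] avoiding a fixed length-3 pattern are counted by C_n, and C_8 = 1430.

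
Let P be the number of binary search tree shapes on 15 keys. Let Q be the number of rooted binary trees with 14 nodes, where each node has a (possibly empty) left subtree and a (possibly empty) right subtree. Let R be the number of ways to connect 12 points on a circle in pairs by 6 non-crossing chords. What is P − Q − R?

Binary trees (left/right distinguished) on n nodes are counted by C_n; here n = 15. So P = C_15 = 9694845.
There are C_n binary search tree shapes on n keys; with n = 14 that is C_14. So Q = C_14 = 2674440.
Non-crossing perfect matchings of 2n points on a circle are counted by C_n; with 12 points, n = 6. So R = C_6 = 132.
P − Q − R = 9694845 − 2674440 − 132 = 7020273.

7020273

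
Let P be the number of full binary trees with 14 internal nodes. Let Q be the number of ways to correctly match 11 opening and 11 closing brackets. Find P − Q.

Full binary trees with n internal nodes are counted by C_n; here n = 14. So P = C_14 = 2674440.
Balanced strings of n pairs of brackets are counted by C_n; here n = 11. So Q = C_11 = 58786.
P − Q = 2674440 − 58786 = 2615654.

2615654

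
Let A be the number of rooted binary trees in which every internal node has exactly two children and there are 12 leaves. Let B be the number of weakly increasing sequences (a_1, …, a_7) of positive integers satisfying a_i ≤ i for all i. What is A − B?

58357

A full binary tree with L leaves has L−1 internal nodes and is counted by C_{L−1}; L = 12 gives C_11. So A = C_11 = 58786.
Weakly increasing sequences with a_i ≤ i biject with Dyck paths of semilength 7, so there are C_7. So B = C_7 = 429.
A − B = 58786 − 429 = 58357.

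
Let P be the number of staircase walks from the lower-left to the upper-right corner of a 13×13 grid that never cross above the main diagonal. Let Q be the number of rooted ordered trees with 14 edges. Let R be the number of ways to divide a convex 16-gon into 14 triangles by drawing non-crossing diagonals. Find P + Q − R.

Monotone paths in an n×n grid that stay weakly below the diagonal are counted by C_n; here n = 13. So P = C_13 = 742900.
Rooted ordered trees with n edges are counted by C_n; here n = 14. So Q = C_14 = 2674440.
The number of triangulations of a 16-gon is the Catalan number C_14 (index = sides − 2). So R = C_14 = 2674440.
P + Q − R = 742900 + 2674440 − 2674440 = 742900.

742900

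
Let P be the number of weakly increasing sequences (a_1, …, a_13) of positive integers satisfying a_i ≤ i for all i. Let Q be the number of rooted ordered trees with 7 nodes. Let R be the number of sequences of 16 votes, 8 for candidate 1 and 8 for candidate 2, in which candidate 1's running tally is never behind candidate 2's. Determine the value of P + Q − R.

741602

Such sub-staircase sequences of length n are counted by C_n; here n = 13. So P = C_13 = 742900.
A rooted plane tree on 7 nodes has 6 edges, and such trees are counted by C_6. So Q = C_6 = 132.
Reading a vote for the leader as '(' and for the other as ')' turns such a sequence into a balanced string of 8 pairs, so the count is C_8. So R = C_8 = 1430.
P + Q − R = 742900 + 132 − 1430 = 741602.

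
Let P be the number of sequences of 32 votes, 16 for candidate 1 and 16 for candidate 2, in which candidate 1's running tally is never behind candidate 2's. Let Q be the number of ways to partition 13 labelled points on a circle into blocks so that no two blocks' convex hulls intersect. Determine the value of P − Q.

Ballot sequences with n votes each where one side never trails are Dyck words, counted by C_n; here n = 16. So P = C_16 = 35357670.
Non-crossing partitions of an n-element set are counted by C_n; here n = 13. So Q = C_13 = 742900.
P − Q = 35357670 − 742900 = 34614770.

34614770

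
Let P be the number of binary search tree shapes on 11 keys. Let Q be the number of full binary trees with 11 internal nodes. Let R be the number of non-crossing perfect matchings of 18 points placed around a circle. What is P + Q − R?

112710

Rooted binary trees with 11 nodes (each child slot possibly empty) number C_11. So P = C_11 = 58786.
The number of full binary trees on 11 internal nodes is the Catalan number C_11. So Q = C_11 = 58786.
Pairing 18 circle points by 9 non-crossing chords gives C_9 matchings. So R = C_9 = 4862.
P + Q − R = 58786 + 58786 − 4862 = 112710.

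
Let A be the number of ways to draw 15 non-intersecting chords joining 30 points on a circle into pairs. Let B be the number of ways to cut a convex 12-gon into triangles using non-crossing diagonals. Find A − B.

Non-crossing perfect matchings of 2n points on a circle are counted by C_n; with 30 points, n = 15. So A = C_15 = 9694845.
A convex 12-gon is triangulated into 10 triangles, and the number of such triangulations is the Catalan number C_{12−2} = C_10. So B = C_10 = 16796.
A − B = 9694845 − 16796 = 9678049.

9678049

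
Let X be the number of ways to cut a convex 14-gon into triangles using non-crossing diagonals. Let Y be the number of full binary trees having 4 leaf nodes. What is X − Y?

208007

The number of triangulations of a 14-gon is the Catalan number C_12 (index = sides − 2). So X = C_12 = 208012.
A full binary tree with L leaves has L−1 internal nodes and is counted by C_{L−1}; L = 4 gives C_3. So Y = C_3 = 5.
X − Y = 208012 − 5 = 208007.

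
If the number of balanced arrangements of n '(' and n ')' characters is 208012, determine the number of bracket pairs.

12

Balanced strings of n bracket-pairs are counted by C_n. Since C_12 = 208012, the index is 12.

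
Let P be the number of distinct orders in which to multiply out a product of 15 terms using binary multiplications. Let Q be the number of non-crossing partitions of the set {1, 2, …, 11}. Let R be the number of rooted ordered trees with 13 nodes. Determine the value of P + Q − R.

Parenthesizations of m factors correspond to full binary trees with m leaves, counted by C_{m−1}; m = 15 gives C_14. So P = C_14 = 2674440.
Non-crossing partitions of an n-element set are counted by C_n; here n = 11. So Q = C_11 = 58786.
Rooted ordered (plane) trees on m nodes have m−1 edges and are counted by C_{m−1}; m = 13 gives C_12. So R = C_12 = 208012.
P + Q − R = 2674440 + 58786 − 208012 = 2525214.

2525214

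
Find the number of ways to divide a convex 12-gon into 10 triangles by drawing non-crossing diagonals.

The number of triangulations of a 12-gon is the Catalan number C_10 (index = sides − 2).
C_10 = 16796.

16796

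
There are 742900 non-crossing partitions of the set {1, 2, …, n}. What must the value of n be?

Non-crossing partitions of [n] are counted by C_n. Since C_13 = 742900, the index is 13.

13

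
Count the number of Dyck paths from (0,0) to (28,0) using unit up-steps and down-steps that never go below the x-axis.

2674440

Dyck paths of semilength n (length 2n) are counted by C_n; here n = 14.
C_14 = C_13 · 2(2·13+1)/(13+2) = 742900 · 54/15 = 2674440.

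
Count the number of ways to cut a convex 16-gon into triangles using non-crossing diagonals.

2674440

A convex 16-gon is triangulated into 14 triangles, and the number of such triangulations is the Catalan number C_{16−2} = C_14.
C_14 = C(28,14)/15 = 40116600/15 = 2674440.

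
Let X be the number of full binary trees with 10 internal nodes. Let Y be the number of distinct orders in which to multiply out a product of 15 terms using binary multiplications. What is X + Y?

2691236

The number of full binary trees on 10 internal nodes is the Catalan number C_10. So X = C_10 = 16796.
Parenthesizations of m factors correspond to full binary trees with m leaves, counted by C_{m−1}; m = 15 gives C_14. So Y = C_14 = 2674440.
X + Y = 16796 + 2674440 = 2691236.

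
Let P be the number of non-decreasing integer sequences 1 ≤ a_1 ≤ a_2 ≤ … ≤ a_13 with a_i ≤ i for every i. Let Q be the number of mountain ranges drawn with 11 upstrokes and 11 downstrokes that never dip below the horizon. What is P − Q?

Weakly increasing sequences with a_i ≤ i biject with Dyck paths of semilength 13, so there are C_13. So P = C_13 = 742900.
Dyck paths of semilength n (length 2n) are counted by C_n; here n = 11. So Q = C_11 = 58786.
P − Q = 742900 − 58786 = 684114.

684114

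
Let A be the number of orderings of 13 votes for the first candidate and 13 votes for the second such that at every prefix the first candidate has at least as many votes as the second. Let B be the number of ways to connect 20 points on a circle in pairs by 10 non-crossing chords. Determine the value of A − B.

726104

Ballot sequences with n votes each where one side never trails are Dyck words, counted by C_n; here n = 13. So A = C_13 = 742900.
Pairing 20 circle points by 10 non-crossing chords gives C_10 matchings. So B = C_10 = 16796.
A − B = 742900 − 16796 = 726104.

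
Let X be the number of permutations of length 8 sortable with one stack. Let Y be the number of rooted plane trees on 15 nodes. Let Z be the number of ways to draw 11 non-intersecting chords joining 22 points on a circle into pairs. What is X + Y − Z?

Stack-sortable permutations are exactly the 231-avoiding ones, counted by C_n; here n = 8. So X = C_8 = 1430.
A rooted plane tree on 15 nodes has 14 edges, and such trees are counted by C_14. So Y = C_14 = 2674440.
Non-crossing perfect matchings of 2n points on a circle are counted by C_n; with 22 points, n = 11. So Z = C_11 = 58786.
X + Y − Z = 1430 + 2674440 − 58786 = 2617084.

2617084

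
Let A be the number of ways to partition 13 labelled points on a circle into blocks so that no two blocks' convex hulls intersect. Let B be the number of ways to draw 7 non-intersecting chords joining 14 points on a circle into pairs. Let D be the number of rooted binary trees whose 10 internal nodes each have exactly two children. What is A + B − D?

726533

Non-crossing partitions of an n-element set are counted by C_n; here n = 13. So A = C_13 = 742900.
Pairing 14 circle points by 7 non-crossing chords gives C_7 matchings. So B = C_7 = 429.
Full binary trees with n internal nodes are counted by C_n; here n = 10. So D = C_10 = 16796.
A + B − D = 742900 + 429 − 16796 = 726533.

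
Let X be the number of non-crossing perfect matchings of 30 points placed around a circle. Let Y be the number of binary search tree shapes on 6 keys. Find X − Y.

Pairing 30 circle points by 15 non-crossing chords gives C_15 matchings. So X = C_15 = 9694845.
Rooted binary trees with 6 nodes (each child slot possibly empty) number C_6. So Y = C_6 = 132.
X − Y = 9694845 − 132 = 9694713.

9694713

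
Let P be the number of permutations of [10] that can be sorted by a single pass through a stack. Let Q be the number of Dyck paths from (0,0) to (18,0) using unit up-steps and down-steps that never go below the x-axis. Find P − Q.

11934

Stack-sortable permutations are exactly the 231-avoiding ones, counted by C_n; here n = 10. So P = C_10 = 16796.
Paths of 9 up- and 9 down-steps that never dip below the axis are Dyck paths; their count is C_9. So Q = C_9 = 4862.
P − Q = 16796 − 4862 = 11934.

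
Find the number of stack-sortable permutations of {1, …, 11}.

By Knuth's characterisation, the stack-sortable permutations of length 11 are the 231-avoiders, numbering C_11.
C_11 = 58786.

58786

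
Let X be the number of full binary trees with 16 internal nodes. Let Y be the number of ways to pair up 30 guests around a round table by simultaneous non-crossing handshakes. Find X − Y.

The number of full binary trees on 16 internal nodes is the Catalan number C_16. So X = C_16 = 35357670.
Non-crossing handshake pairings of 2n people are counted by C_n; 30 people gives n = 15. So Y = C_15 = 9694845.
X − Y = 35357670 − 9694845 = 25662825.

25662825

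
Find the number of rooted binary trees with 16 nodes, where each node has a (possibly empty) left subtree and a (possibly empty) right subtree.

Binary trees (left/right distinguished) on n nodes are counted by C_n; here n = 16.
C_16 = C(32,16)/17 = 601080390/17 = 35357670.

35357670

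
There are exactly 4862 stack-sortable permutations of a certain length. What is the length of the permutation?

9

Stack-sortable permutations of [n] are counted by C_n, and C_9 = 4862.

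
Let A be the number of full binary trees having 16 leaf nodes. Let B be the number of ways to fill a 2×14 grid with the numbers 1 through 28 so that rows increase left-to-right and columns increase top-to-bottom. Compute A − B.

A full binary tree with L leaves has L−1 internal nodes and is counted by C_{L−1}; L = 16 gives C_15. So A = C_15 = 9694845.
Standard Young tableaux of shape 2×n are counted by C_n; here n = 14. So B = C_14 = 2674440.
A − B = 9694845 − 2674440 = 7020405.

7020405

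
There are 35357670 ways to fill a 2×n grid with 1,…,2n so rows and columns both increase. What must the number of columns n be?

16

Standard Young tableaux of shape 2×n are counted by C_n. Since C_16 = 35357670, the index is 16.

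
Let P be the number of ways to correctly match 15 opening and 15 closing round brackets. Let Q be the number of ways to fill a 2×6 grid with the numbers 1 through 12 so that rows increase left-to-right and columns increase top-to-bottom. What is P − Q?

9694713

With 15 pairs the number of balanced bracket strings is the Catalan number C_15. So P = C_15 = 9694845.
By the hook-length formula (or a Dyck-path bijection), SYT of shape 2×6 number C_6. So Q = C_6 = 132.
P − Q = 9694845 − 132 = 9694713.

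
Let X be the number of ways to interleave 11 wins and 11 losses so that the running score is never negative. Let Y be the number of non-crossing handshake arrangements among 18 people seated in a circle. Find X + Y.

Ballot sequences with n votes each where one side never trails are Dyck words, counted by C_n; here n = 11. So X = C_11 = 58786.
Non-crossing handshake pairings of 2n people are counted by C_n; 18 people gives n = 9. So Y = C_9 = 4862.
X + Y = 58786 + 4862 = 63648.

63648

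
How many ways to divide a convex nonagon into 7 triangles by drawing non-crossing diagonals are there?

429

A convex 9-gon is triangulated into 7 triangles, and the number of such triangulations is the Catalan number C_{9−2} = C_7.
C_7 = C_6 · 2(2·6+1)/(6+2) = 132 · 26/8 = 429.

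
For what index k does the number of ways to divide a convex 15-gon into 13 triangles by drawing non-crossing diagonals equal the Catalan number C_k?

Triangulations of a convex m-gon are counted by C_{m−2}; with m = 15 this is C_13.

13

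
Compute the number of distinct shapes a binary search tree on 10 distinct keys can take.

16796

Binary trees (left/right distinguished) on n nodes are counted by C_n; here n = 10.
C_10 = C(20,10)/11 = 184756/11 = 16796.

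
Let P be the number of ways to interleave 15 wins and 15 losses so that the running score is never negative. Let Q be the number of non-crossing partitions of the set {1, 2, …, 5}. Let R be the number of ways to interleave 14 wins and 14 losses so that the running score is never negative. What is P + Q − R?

7020447

Reading a vote for the leader as '(' and for the other as ')' turns such a sequence into a balanced string of 15 pairs, so the count is C_15. So P = C_15 = 9694845.
Non-crossing partitions of an n-element set are counted by C_n; here n = 5. So Q = C_5 = 42.
Reading a vote for the leader as '(' and for the other as ')' turns such a sequence into a balanced string of 14 pairs, so the count is C_14. So R = C_14 = 2674440.
P + Q − R = 9694845 + 42 − 2674440 = 7020447.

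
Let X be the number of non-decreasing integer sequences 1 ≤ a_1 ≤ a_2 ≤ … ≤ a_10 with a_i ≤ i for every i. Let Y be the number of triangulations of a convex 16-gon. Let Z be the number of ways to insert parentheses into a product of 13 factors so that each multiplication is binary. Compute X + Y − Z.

Such sub-staircase sequences of length n are counted by C_n; here n = 10. So X = C_10 = 16796.
Triangulations of a convex m-gon are counted by C_{m−2}; with m = 16 this is C_14. So Y = C_14 = 2674440.
Bracketing 13 factors into binary products is counted by C_{13−1} = C_12. So Z = C_12 = 208012.
X + Y − Z = 16796 + 2674440 − 208012 = 2483224.

2483224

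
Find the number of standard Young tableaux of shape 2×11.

By the hook-length formula (or a Dyck-path bijection), SYT of shape 2×11 number C_11.
C_11 = C_10 · 2(2·10+1)/(10+2) = 16796 · 42/12 = 58786.

58786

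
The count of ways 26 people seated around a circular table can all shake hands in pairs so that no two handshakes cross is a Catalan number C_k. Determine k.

13

Non-crossing handshake pairings of 2n people are counted by C_n; 26 people gives n = 13.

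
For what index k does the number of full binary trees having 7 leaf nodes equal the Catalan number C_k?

6

A full binary tree with L leaves has L−1 internal nodes and is counted by C_{L−1}; L = 7 gives C_6.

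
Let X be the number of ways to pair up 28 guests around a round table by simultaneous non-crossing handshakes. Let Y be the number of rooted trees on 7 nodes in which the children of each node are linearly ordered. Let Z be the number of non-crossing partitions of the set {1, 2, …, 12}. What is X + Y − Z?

With 28 = 2·14 people, non-crossing handshake pairings are non-crossing perfect matchings on a circle, counted by C_14. So X = C_14 = 2674440.
A rooted plane tree on 7 nodes has 6 edges, and such trees are counted by C_6. So Y = C_6 = 132.
The non-crossing partitions of [12] form a lattice of size C_12. So Z = C_12 = 208012.
X + Y − Z = 2674440 + 132 − 208012 = 2466560.

2466560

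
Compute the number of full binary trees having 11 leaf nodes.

Full binary trees with 11 leaves have 11−1 = 10 internal nodes, so there are C_10 of them.
C_10 = C_9 · 2(2·9+1)/(9+2) = 4862 · 38/11 = 16796.

16796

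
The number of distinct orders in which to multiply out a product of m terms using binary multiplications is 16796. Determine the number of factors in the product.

Parenthesizations of m factors are counted by C_{m−1}, and C_10 = 16796.
So the index is 10, and the number of factors is 10 + 1 = 11.

11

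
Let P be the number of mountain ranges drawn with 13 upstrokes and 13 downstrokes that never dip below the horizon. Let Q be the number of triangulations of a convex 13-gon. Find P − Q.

Dyck paths of semilength n (length 2n) are counted by C_n; here n = 13. So P = C_13 = 742900.
Triangulations of a convex m-gon are counted by C_{m−2}; with m = 13 this is C_11. So Q = C_11 = 58786.
P − Q = 742900 − 58786 = 684114.

684114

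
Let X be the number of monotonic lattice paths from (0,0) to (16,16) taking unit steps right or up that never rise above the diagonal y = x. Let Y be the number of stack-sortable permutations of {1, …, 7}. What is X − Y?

35357241

Monotone paths in an n×n grid that stay weakly below the diagonal are counted by C_n; here n = 16. So X = C_16 = 35357670.
Stack-sortable permutations are exactly the 231-avoiding ones, counted by C_n; here n = 7. So Y = C_7 = 429.
X − Y = 35357670 − 429 = 35357241.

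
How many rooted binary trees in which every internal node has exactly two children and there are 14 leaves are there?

742900

Full binary trees with 14 leaves have 14−1 = 13 internal nodes, so there are C_13 of them.
C_13 = C(26,13)/14 = 10400600/14 = 742900.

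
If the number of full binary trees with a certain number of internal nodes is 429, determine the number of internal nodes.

Full binary trees with n internal nodes are counted by C_n. Since C_7 = 429, the index is 7.

7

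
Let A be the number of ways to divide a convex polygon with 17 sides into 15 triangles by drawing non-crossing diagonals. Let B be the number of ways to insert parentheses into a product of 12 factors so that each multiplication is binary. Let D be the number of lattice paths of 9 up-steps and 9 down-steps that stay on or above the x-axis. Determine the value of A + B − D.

Triangulations of a convex m-gon are counted by C_{m−2}; with m = 17 this is C_15. So A = C_15 = 9694845.
Bracketing 12 factors into binary products is counted by C_{12−1} = C_11. So B = C_11 = 58786.
Dyck paths of semilength n (length 2n) are counted by C_n; here n = 9. So D = C_9 = 4862.
A + B − D = 9694845 + 58786 − 4862 = 9748769.

9748769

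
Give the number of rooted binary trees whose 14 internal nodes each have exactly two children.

Full binary trees with n internal nodes are counted by C_n; here n = 14.
C_14 = C(28,14)/15 = 40116600/15 = 2674440.

2674440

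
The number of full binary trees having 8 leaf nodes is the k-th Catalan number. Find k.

7

A full binary tree with L leaves has L−1 internal nodes and is counted by C_{L−1}; L = 8 gives C_7.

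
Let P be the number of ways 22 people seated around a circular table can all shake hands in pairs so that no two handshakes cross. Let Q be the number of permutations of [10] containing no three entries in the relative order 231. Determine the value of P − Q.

41990

Non-crossing handshake pairings of 2n people are counted by C_n; 22 people gives n = 11. So P = C_11 = 58786.
Permutations of [n] avoiding any single length-3 pattern are counted by C_n; here n = 10. So Q = C_10 = 16796.
P − Q = 58786 − 16796 = 41990.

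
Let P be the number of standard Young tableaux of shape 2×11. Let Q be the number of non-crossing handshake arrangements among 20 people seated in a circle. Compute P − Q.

Standard Young tableaux of shape 2×n are counted by C_n; here n = 11. So P = C_11 = 58786.
With 20 = 2·10 people, non-crossing handshake pairings are non-crossing perfect matchings on a circle, counted by C_10. So Q = C_10 = 16796.
P − Q = 58786 − 16796 = 41990.

41990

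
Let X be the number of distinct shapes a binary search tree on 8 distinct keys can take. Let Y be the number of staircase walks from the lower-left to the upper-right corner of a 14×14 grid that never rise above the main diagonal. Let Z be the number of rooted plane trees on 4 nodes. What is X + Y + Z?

2675875

There are C_n binary search tree shapes on n keys; with n = 8 that is C_8. So X = C_8 = 1430.
Monotone paths in an n×n grid that stay weakly below the diagonal are counted by C_n; here n = 14. So Y = C_14 = 2674440.
Rooted ordered (plane) trees on m nodes have m−1 edges and are counted by C_{m−1}; m = 4 gives C_3. So Z = C_3 = 5.
X + Y + Z = 1430 + 2674440 + 5 = 2675875.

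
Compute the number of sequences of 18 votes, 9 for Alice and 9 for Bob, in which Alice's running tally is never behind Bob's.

4862

Reading a vote for the leader as '(' and for the other as ')' turns such a sequence into a balanced string of 9 pairs, so the count is C_9.
C_9 = C(18,9)/10 = 48620/10 = 4862.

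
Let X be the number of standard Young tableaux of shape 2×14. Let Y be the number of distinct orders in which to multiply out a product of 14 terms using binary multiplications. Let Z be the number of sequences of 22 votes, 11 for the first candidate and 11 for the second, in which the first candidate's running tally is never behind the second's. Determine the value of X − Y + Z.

1990326

Standard Young tableaux of shape 2×n are counted by C_n; here n = 14. So X = C_14 = 2674440.
Parenthesizations of m factors correspond to full binary trees with m leaves, counted by C_{m−1}; m = 14 gives C_13. So Y = C_13 = 742900.
Ballot sequences with n votes each where one side never trails are Dyck words, counted by C_n; here n = 11. So Z = C_11 = 58786.
X − Y + Z = 2674440 − 742900 + 58786 = 1990326.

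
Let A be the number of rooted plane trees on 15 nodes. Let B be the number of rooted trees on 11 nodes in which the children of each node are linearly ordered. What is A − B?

Rooted ordered (plane) trees on m nodes have m−1 edges and are counted by C_{m−1}; m = 15 gives C_14. So A = C_14 = 2674440.
A rooted plane tree on 11 nodes has 10 edges, and such trees are counted by C_10. So B = C_10 = 16796.
A − B = 2674440 − 16796 = 2657644.

2657644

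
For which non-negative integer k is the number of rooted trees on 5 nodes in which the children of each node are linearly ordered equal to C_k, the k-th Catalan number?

4

Rooted ordered (plane) trees on m nodes have m−1 edges and are counted by C_{m−1}; m = 5 gives C_4.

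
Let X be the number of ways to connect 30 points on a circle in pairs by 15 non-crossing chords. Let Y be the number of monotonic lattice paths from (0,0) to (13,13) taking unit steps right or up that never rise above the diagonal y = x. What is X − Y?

8951945

Pairing 30 circle points by 15 non-crossing chords gives C_15 matchings. So X = C_15 = 9694845.
Sub-diagonal monotone paths from (0,0) to (13,13) biject with Dyck paths of semilength 13, giving C_13. So Y = C_13 = 742900.
X − Y = 9694845 − 742900 = 8951945.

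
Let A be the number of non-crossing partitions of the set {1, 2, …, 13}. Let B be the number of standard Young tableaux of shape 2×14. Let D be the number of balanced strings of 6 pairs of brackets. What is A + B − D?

3417208

Non-crossing partitions of an n-element set are counted by C_n; here n = 13. So A = C_13 = 742900.
By the hook-length formula (or a Dyck-path bijection), SYT of shape 2×14 number C_14. So B = C_14 = 2674440.
With 6 pairs the number of balanced bracket strings is the Catalan number C_6. So D = C_6 = 132.
A + B − D = 742900 + 2674440 − 132 = 3417208.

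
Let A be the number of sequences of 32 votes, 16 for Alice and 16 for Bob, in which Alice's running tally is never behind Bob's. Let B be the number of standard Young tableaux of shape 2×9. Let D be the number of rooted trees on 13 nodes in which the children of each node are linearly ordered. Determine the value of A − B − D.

Reading a vote for the leader as '(' and for the other as ')' turns such a sequence into a balanced string of 16 pairs, so the count is C_16. So A = C_16 = 35357670.
By the hook-length formula (or a Dyck-path bijection), SYT of shape 2×9 number C_9. So B = C_9 = 4862.
A rooted plane tree on 13 nodes has 12 edges, and such trees are counted by C_12. So D = C_12 = 208012.
A − B − D = 35357670 − 4862 − 208012 = 35144796.

35144796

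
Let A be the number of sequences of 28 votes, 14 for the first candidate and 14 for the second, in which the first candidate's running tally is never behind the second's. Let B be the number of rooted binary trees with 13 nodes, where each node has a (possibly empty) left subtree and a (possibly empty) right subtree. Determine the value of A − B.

Ballot sequences with n votes each where one side never trails are Dyck words, counted by C_n; here n = 14. So A = C_14 = 2674440.
Rooted binary trees with 13 nodes (each child slot possibly empty) number C_13. So B = C_13 = 742900.
A − B = 2674440 − 742900 = 1931540.

1931540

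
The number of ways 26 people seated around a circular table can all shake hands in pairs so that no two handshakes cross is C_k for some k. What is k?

13

With 26 = 2·13 people, non-crossing handshake pairings are non-crossing perfect matchings on a circle, counted by C_13.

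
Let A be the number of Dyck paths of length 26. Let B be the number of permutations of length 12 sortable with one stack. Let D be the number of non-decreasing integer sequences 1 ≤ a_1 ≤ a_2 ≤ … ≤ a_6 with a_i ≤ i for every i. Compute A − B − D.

Paths of 13 up- and 13 down-steps that never dip below the axis are Dyck paths; their count is C_13. So A = C_13 = 742900.
Stack-sortable permutations are exactly the 231-avoiding ones, counted by C_n; here n = 12. So B = C_12 = 208012.
Such sub-staircase sequences of length n are counted by C_n; here n = 6. So D = C_6 = 132.
A − B − D = 742900 − 208012 − 132 = 534756.

534756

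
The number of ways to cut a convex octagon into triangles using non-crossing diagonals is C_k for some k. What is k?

The number of triangulations of an 8-gon is the Catalan number C_6 (index = sides − 2).

6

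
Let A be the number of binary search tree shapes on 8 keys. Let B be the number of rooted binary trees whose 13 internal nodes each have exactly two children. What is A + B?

Rooted binary trees with 8 nodes (each child slot possibly empty) number C_8. So A = C_8 = 1430.
The number of full binary trees on 13 internal nodes is the Catalan number C_13. So B = C_13 = 742900.
A + B = 1430 + 742900 = 744330.

744330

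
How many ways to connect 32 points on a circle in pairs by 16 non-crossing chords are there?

Pairing 32 circle points by 16 non-crossing chords gives C_16 matchings.
C_16 = C(32,16)/17 = 601080390/17 = 35357670.

35357670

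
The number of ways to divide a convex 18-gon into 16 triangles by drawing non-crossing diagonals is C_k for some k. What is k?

Triangulations of a convex m-gon are counted by C_{m−2}; with m = 18 this is C_16.

16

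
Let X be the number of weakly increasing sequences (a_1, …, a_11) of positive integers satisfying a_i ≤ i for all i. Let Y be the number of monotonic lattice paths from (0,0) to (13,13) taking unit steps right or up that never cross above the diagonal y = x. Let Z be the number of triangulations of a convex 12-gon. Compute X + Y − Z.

784890

Weakly increasing sequences with a_i ≤ i biject with Dyck paths of semilength 11, so there are C_11. So X = C_11 = 58786.
Monotone paths in an n×n grid that stay weakly below the diagonal are counted by C_n; here n = 13. So Y = C_13 = 742900.
The number of triangulations of a 12-gon is the Catalan number C_10 (index = sides − 2). So Z = C_10 = 16796.
X + Y − Z = 58786 + 742900 − 16796 = 784890.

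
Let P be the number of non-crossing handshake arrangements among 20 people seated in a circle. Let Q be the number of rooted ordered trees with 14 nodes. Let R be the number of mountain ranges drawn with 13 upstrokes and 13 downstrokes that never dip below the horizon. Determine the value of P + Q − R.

With 20 = 2·10 people, non-crossing handshake pairings are non-crossing perfect matchings on a circle, counted by C_10. So P = C_10 = 16796.
Rooted ordered (plane) trees on m nodes have m−1 edges and are counted by C_{m−1}; m = 14 gives C_13. So Q = C_13 = 742900.
A Dyck path with 13 up-steps and 13 down-steps has semilength 13, so there are C_13 of them. So R = C_13 = 742900.
P + Q − R = 16796 + 742900 − 742900 = 16796.

16796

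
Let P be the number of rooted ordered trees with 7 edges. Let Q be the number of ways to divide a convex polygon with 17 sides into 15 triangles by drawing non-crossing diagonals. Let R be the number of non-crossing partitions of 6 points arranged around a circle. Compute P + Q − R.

Rooted ordered trees with n edges are counted by C_n; here n = 7. So P = C_7 = 429.
A convex 17-gon is triangulated into 15 triangles, and the number of such triangulations is the Catalan number C_{17−2} = C_15. So Q = C_15 = 9694845.
The non-crossing partitions of [6] form a lattice of size C_6. So R = C_6 = 132.
P + Q − R = 429 + 9694845 − 132 = 9695142.

9695142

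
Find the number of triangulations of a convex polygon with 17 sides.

The number of triangulations of a 17-gon is the Catalan number C_15 (index = sides − 2).
C_15 = 9694845.

9694845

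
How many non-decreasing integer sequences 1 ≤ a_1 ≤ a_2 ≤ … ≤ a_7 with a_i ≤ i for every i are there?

Such sub-staircase sequences of length n are counted by C_n; here n = 7.
C_7 = C(14,7)/8 = 3432/8 = 429.

429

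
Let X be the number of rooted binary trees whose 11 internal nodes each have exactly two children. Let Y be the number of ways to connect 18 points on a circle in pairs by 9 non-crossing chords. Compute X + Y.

Full binary trees with n internal nodes are counted by C_n; here n = 11. So X = C_11 = 58786.
Pairing 18 circle points by 9 non-crossing chords gives C_9 matchings. So Y = C_9 = 4862.
X + Y = 58786 + 4862 = 63648.

63648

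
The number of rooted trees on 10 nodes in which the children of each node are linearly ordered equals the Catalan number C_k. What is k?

9

A rooted plane tree on 10 nodes has 9 edges, and such trees are counted by C_9.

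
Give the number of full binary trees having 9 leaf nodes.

1430

A full binary tree with L leaves has L−1 internal nodes and is counted by C_{L−1}; L = 9 gives C_8.
C_8 = C(16,8)/9 = 12870/9 = 1430.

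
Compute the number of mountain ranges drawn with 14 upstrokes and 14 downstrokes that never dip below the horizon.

Paths of 14 up- and 14 down-steps that never dip below the axis are Dyck paths; their count is C_14.
C_14 = C_13 · 2(2·13+1)/(13+2) = 742900 · 54/15 = 2674440.

2674440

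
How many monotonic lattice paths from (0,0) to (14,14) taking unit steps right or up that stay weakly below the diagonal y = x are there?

Sub-diagonal monotone paths from (0,0) to (14,14) biject with Dyck paths of semilength 14, giving C_14.
C_14 = C(28,14)/15 = 40116600/15 = 2674440.

2674440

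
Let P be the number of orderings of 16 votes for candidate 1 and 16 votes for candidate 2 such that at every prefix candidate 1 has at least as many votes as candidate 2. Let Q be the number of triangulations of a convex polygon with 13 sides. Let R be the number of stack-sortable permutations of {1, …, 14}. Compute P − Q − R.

32624444

Ballot sequences with n votes each where one side never trails are Dyck words, counted by C_n; here n = 16. So P = C_16 = 35357670.
Triangulations of a convex m-gon are counted by C_{m−2}; with m = 13 this is C_11. So Q = C_11 = 58786.
By Knuth's characterisation, the stack-sortable permutations of length 14 are the 231-avoiders, numbering C_14. So R = C_14 = 2674440.
P − Q − R = 35357670 − 58786 − 2674440 = 32624444.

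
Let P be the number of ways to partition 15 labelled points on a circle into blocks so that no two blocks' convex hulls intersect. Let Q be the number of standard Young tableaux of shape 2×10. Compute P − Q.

Non-crossing partitions of an n-element set are counted by C_n; here n = 15. So P = C_15 = 9694845.
Standard Young tableaux of shape 2×n are counted by C_n; here n = 10. So Q = C_10 = 16796.
P − Q = 9694845 − 16796 = 9678049.

9678049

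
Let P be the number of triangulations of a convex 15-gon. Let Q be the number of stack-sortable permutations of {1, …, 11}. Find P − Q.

The number of triangulations of a 15-gon is the Catalan number C_13 (index = sides − 2). So P = C_13 = 742900.
Stack-sortable permutations are exactly the 231-avoiding ones, counted by C_n; here n = 11. So Q = C_11 = 58786.
P − Q = 742900 − 58786 = 684114.

684114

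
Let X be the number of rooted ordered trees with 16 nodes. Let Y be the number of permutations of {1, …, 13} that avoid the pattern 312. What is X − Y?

8951945

A rooted plane tree on 16 nodes has 15 edges, and such trees are counted by C_15. So X = C_15 = 9694845.
For any fixed pattern of length 3, the pattern-avoiding permutations of [13] number C_13. So Y = C_13 = 742900.
X − Y = 9694845 − 742900 = 8951945.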